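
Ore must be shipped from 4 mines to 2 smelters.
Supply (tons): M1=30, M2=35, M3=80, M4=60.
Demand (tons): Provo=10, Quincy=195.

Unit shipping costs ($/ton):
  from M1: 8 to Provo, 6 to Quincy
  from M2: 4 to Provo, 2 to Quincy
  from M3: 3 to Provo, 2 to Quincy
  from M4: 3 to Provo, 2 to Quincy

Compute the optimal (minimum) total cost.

540

An optimal shipping plan:
  M1->Quincy: 30 × $6 = $180
  M2->Quincy: 35 × $2 = $70
  M3->Provo: 10 × $3 = $30
  M3->Quincy: 70 × $2 = $140
  M4->Quincy: 60 × $2 = $120
Total = 180 + 70 + 30 + 140 + 120 = $540.
(Supply check: M1 ships 30; M2 ships 35; M3 ships 80; M4 ships 60.)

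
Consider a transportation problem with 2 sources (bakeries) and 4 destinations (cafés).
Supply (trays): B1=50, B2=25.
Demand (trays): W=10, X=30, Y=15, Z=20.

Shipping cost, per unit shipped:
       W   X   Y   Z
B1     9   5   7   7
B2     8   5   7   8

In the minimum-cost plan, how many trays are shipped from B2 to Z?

The minimum-cost plan:
  B1->X: 15 × 5 = 75
  B1->Y: 15 × 7 = 105
  B1->Z: 20 × 7 = 140
  B2->W: 10 × 8 = 80
  B2->X: 15 × 5 = 75
Total cost = 475.
The route B2→Z is not used.

0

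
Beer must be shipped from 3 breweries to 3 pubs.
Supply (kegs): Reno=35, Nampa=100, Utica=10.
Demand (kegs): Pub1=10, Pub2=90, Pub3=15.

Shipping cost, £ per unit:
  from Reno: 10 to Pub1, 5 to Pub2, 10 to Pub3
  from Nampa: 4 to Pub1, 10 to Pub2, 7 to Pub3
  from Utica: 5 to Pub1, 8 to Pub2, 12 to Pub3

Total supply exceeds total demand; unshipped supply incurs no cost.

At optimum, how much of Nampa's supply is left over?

30

Minimum-cost shipments:
  Reno->Pub2: 35 × £5 = £175
  Nampa->Pub1: 10 × £4 = £40
  Nampa->Pub2: 45 × £10 = £450
  Nampa->Pub3: 15 × £7 = £105
  Utica->Pub2: 10 × £8 = £80
Total cost = £850.
Nampa ships 70 of its 100, leaving 30.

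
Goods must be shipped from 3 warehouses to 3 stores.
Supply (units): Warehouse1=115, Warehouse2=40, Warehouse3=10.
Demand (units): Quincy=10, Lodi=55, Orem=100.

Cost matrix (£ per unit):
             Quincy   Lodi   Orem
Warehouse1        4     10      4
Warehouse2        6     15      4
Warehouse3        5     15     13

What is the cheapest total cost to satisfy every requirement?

An optimal shipping plan:
  Warehouse1 to Lodi: 55 × £10 = £550
  Warehouse1 to Orem: 60 × £4 = £240
  Warehouse2 to Orem: 40 × £4 = £160
  Warehouse3 to Quincy: 10 × £5 = £50
Total = 550 + 240 + 160 + 50 = £1000.
(Supply check: Warehouse1 ships 115; Warehouse2 ships 40; Warehouse3 ships 10.)

1000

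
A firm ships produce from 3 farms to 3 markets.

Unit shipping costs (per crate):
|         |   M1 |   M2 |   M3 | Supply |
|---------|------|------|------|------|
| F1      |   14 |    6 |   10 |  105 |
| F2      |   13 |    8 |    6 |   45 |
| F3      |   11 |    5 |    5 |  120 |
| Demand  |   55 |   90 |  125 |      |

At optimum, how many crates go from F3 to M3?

Optimal shipments:
  F1->M1: 15 crates
  F1->M2: 90 crates
  F2->M3: 45 crates
  F3->M1: 40 crates
  F3->M3: 80 crates
Total cost = 1860.
So F3→M3 carries 80 crates.

80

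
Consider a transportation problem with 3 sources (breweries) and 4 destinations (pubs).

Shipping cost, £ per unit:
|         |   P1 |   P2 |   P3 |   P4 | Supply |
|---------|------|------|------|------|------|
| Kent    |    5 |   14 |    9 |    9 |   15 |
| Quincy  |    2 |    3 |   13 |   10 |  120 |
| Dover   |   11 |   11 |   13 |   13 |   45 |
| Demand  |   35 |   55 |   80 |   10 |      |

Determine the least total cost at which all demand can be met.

1315

A cheapest plan:
  Kent–P3: 15 × £9 = £135
  Quincy–P1: 35 × £2 = £70
  Quincy–P2: 55 × £3 = £165
  Quincy–P3: 20 × £13 = £260
  Quincy–P4: 10 × £10 = £100
  Dover–P3: 45 × £13 = £585
Total = 135 + 70 + 165 + 260 + 100 + 585 = £1315.
(Supply check: Kent ships 15; Quincy ships 120; Dover ships 45.)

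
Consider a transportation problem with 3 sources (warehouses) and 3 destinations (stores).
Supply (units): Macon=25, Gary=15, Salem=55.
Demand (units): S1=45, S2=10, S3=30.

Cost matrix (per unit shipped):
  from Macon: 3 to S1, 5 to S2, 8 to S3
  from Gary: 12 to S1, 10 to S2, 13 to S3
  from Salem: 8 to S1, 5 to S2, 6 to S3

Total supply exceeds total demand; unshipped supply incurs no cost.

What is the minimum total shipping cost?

485

An optimal shipping plan:
  Macon→S1: 25 × 3 = 75
  Gary→S1: 5 × 12 = 60
  Salem→S1: 15 × 8 = 120
  Salem→S2: 10 × 5 = 50
  Salem→S3: 30 × 6 = 180
Total = 75 + 60 + 120 + 50 + 180 = 485.
(Supply check: Macon ships 25; Gary ships 5; Salem ships 55.)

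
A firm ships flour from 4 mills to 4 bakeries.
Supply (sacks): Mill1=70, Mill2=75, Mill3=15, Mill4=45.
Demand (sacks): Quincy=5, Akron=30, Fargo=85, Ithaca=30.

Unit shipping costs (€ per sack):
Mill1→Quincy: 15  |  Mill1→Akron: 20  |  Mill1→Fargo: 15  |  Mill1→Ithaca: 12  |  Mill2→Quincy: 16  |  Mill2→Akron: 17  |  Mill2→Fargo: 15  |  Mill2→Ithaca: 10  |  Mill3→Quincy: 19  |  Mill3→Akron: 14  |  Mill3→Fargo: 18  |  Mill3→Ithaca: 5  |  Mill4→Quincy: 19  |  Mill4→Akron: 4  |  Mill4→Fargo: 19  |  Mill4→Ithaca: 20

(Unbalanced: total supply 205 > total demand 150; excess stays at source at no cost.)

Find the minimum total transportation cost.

1695

One minimum-cost allocation:
  Mill1 to Quincy: 5 × €15 = €75
  Mill1 to Fargo: 25 × €15 = €375
  Mill2 to Fargo: 60 × €15 = €900
  Mill2 to Ithaca: 15 × €10 = €150
  Mill3 to Ithaca: 15 × €5 = €75
  Mill4 to Akron: 30 × €4 = €120
Total = 75 + 375 + 900 + 150 + 75 + 120 = €1695.
(Supply check: Mill1 ships 30; Mill2 ships 75; Mill3 ships 15; Mill4 ships 30.)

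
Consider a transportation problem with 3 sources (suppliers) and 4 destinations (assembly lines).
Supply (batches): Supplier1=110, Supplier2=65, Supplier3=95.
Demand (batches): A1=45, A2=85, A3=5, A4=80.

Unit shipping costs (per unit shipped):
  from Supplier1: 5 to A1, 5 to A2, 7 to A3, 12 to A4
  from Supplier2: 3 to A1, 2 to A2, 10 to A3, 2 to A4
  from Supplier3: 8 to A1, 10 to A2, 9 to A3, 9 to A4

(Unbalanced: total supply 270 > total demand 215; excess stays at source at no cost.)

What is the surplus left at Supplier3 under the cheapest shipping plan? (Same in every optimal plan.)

An optimal plan:
  Supplier1→A1: 25 × 5 = 125
  Supplier1→A2: 85 × 5 = 425
  Supplier2→A4: 65 × 2 = 130
  Supplier3→A1: 20 × 8 = 160
  Supplier3→A3: 5 × 9 = 45
  Supplier3→A4: 15 × 9 = 135
Total cost = 1020.
Supplier3 ships 40 of its 95, leaving 55.

55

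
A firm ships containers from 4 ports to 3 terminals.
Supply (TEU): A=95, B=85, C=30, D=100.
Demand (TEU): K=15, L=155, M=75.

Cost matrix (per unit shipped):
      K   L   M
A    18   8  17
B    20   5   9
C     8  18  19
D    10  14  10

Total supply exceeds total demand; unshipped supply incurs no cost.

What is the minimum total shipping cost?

1855

A cheapest plan:
  A->L: 70 × 8 = 560
  B->L: 85 × 5 = 425
  C->K: 15 × 8 = 120
  D->M: 75 × 10 = 750
Total = 560 + 425 + 120 + 750 = 1855.
(Supply check: A ships 70; B ships 85; C ships 15; D ships 75.)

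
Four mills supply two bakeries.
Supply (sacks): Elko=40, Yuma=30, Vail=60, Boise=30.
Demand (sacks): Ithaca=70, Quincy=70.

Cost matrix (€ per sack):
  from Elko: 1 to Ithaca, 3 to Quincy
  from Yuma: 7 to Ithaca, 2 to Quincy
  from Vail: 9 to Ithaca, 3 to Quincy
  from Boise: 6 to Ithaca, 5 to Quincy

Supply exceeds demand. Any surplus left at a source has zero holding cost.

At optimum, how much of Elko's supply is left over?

0

Minimum-cost shipments:
  Elko to Ithaca: 40 × €1 = €40
  Yuma to Quincy: 30 × €2 = €60
  Vail to Quincy: 40 × €3 = €120
  Boise to Ithaca: 30 × €6 = €180
Total cost = €400.
Elko ships 40 of its 40, leaving 0.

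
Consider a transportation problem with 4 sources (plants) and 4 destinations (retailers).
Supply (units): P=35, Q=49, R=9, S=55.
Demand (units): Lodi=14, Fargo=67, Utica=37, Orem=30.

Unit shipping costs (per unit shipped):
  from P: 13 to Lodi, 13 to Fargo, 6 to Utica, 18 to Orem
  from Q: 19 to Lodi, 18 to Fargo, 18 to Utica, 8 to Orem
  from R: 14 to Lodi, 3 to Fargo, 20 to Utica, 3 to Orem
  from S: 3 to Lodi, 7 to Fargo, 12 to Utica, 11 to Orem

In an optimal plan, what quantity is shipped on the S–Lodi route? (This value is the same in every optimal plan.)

Solving gives:
  P->Utica: 35 × 6 = 210
  Q->Fargo: 17 × 18 = 306
  Q->Utica: 2 × 18 = 36
  Q->Orem: 30 × 8 = 240
  R->Fargo: 9 × 3 = 27
  S->Lodi: 14 × 3 = 42
  S->Fargo: 41 × 7 = 287
Total cost = 1148.
So S→Lodi carries 14 units.

14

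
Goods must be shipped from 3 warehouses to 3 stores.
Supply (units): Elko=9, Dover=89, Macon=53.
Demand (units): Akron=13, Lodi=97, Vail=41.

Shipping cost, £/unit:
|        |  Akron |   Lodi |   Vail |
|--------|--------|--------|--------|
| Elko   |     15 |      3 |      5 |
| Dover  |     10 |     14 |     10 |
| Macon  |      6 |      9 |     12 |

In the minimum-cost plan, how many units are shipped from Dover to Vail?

The minimum-cost plan:
  Elko to Lodi: 9 units
  Dover to Akron: 13 units
  Dover to Lodi: 35 units
  Dover to Vail: 41 units
  Macon to Lodi: 53 units
Total cost = £1534.
So Dover→Vail carries 41 units.

41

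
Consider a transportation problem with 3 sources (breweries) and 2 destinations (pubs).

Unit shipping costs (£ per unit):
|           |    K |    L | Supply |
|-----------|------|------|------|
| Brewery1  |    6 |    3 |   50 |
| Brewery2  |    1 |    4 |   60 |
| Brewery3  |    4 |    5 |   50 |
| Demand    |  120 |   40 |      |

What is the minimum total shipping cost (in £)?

440

Optimal allocation:
  Brewery1–K: 10 kegs
  Brewery1–L: 40 kegs
  Brewery2–K: 60 kegs
  Brewery3–K: 50 kegs
Total cost = £440.
(Supply check: Brewery1 ships 50; Brewery2 ships 60; Brewery3 ships 50.)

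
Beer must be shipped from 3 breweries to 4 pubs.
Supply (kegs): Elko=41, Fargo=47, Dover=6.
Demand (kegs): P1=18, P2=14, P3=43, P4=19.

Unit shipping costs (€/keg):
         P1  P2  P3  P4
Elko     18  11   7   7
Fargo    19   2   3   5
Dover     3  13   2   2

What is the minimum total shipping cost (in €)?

An optimal shipping plan:
  Elko to P1: 12 kegs
  Elko to P3: 10 kegs
  Elko to P4: 19 kegs
  Fargo to P2: 14 kegs
  Fargo to P3: 33 kegs
  Dover to P1: 6 kegs
Total cost = €564.

564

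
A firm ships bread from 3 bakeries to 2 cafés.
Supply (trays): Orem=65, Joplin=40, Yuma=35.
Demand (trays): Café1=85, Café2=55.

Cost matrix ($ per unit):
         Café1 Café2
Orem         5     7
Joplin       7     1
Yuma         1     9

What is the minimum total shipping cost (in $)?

430

One minimum-cost allocation:
  Orem→Café1: 50 trays
  Orem→Café2: 15 trays
  Joplin→Café2: 40 trays
  Yuma→Café1: 35 trays
Total cost = $430.
(Supply check: Orem ships 65; Joplin ships 40; Yuma ships 35.)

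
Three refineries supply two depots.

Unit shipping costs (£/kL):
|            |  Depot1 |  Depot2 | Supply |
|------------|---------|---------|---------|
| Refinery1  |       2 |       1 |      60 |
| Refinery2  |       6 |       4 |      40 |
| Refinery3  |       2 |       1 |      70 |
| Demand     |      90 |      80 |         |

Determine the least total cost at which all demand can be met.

380

Optimal allocation:
  Refinery1→Depot1: 60 × £2 = £120
  Refinery2→Depot2: 40 × £4 = £160
  Refinery3→Depot1: 30 × £2 = £60
  Refinery3→Depot2: 40 × £1 = £40
Total = 120 + 160 + 60 + 40 = £380.
(Supply check: Refinery1 ships 60; Refinery2 ships 40; Refinery3 ships 70.)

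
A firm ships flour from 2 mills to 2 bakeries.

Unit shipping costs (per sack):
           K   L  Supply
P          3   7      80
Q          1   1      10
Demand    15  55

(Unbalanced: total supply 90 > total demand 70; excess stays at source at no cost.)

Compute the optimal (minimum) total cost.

One minimum-cost allocation:
  P→K: 15 sacks
  P→L: 45 sacks
  Q→L: 10 sacks
Total cost = 370.
(Supply check: P ships 60; Q ships 10.)

370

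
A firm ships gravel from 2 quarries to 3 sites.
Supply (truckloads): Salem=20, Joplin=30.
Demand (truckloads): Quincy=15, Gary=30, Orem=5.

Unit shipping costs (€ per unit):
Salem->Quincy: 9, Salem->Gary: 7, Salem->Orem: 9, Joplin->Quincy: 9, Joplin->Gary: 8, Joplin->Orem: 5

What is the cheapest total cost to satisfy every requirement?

A cheapest plan:
  Salem→Gary: 20 truckloads
  Joplin→Quincy: 15 truckloads
  Joplin→Gary: 10 truckloads
  Joplin→Orem: 5 truckloads
Total cost = €380.

380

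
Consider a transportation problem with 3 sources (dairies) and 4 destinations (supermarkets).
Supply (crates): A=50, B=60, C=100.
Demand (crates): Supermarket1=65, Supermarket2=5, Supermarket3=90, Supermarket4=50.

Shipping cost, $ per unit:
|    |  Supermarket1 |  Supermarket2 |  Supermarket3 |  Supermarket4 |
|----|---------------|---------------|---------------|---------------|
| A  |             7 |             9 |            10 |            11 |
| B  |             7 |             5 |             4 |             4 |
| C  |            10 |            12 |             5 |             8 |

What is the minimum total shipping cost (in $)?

Optimal allocation:
  A->Supermarket1: 50 × $7 = $350
  B->Supermarket1: 5 × $7 = $35
  B->Supermarket2: 5 × $5 = $25
  B->Supermarket4: 50 × $4 = $200
  C->Supermarket1: 10 × $10 = $100
  C->Supermarket3: 90 × $5 = $450
Total = 350 + 35 + 25 + 200 + 100 + 450 = $1160.

1160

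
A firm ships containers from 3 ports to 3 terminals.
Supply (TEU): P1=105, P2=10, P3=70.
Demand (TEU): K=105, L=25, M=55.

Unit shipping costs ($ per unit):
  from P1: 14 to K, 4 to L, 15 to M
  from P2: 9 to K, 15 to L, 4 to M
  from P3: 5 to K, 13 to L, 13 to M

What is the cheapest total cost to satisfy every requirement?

An optimal shipping plan:
  P1 to K: 35 × $14 = $490
  P1 to L: 25 × $4 = $100
  P1 to M: 45 × $15 = $675
  P2 to M: 10 × $4 = $40
  P3 to K: 70 × $5 = $350
Total = 490 + 100 + 675 + 40 + 350 = $1655.

1655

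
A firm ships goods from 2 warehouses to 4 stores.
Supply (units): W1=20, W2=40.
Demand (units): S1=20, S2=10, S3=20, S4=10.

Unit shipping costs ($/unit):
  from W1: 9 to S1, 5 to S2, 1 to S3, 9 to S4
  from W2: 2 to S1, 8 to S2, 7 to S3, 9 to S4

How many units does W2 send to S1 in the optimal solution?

20

Solving gives:
  W1 to S3: 20 × $1 = $20
  W2 to S1: 20 × $2 = $40
  W2 to S2: 10 × $8 = $80
  W2 to S4: 10 × $9 = $90
Total cost = $230.
So W2→S1 carries 20 units.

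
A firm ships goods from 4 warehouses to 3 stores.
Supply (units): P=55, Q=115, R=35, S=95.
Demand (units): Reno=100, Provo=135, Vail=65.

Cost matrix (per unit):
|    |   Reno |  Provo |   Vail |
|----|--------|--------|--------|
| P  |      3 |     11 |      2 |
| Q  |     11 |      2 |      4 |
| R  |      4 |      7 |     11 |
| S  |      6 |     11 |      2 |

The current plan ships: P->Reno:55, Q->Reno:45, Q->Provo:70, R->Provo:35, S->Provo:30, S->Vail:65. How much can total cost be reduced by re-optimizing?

600

Current plan cost = 55·3 + 45·11 + 70·2 + 35·7 + 30·11 + 65·2 = 1505.
Optimal plan:
  P to Reno: 55 units
  Q to Provo: 115 units
  R to Reno: 15 units
  R to Provo: 20 units
  S to Reno: 30 units
  S to Vail: 65 units
Optimal cost = 905.
Saving = 1505 − 905 = 600.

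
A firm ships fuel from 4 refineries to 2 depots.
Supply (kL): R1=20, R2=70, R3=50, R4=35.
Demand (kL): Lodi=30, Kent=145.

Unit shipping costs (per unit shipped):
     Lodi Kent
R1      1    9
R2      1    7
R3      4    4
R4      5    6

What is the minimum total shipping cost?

860

One minimum-cost allocation:
  R1->Lodi: 20 kL
  R2->Lodi: 10 kL
  R2->Kent: 60 kL
  R3->Kent: 50 kL
  R4->Kent: 35 kL
Total cost = 860.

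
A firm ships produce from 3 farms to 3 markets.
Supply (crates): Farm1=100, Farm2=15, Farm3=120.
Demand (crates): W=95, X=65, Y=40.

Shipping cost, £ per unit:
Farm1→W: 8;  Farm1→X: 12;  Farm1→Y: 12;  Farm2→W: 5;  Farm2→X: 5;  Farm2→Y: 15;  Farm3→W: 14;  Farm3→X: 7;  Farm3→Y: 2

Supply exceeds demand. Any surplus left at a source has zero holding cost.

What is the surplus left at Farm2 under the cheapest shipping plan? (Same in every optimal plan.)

An optimal plan:
  Farm1–W: 80 crates
  Farm2–W: 15 crates
  Farm3–X: 65 crates
  Farm3–Y: 40 crates
Total cost = £1250.
Farm2 ships 15 of its 15, leaving 0.

0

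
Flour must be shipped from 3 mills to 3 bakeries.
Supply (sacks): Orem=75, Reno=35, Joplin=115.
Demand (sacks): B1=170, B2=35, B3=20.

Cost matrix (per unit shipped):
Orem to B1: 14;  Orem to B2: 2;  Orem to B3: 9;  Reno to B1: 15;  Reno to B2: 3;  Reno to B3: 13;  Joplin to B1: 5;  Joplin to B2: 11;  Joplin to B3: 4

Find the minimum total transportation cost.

Optimal allocation:
  Orem to B1: 20 × 14 = 280
  Orem to B2: 35 × 2 = 70
  Orem to B3: 20 × 9 = 180
  Reno to B1: 35 × 15 = 525
  Joplin to B1: 115 × 5 = 575
Total = 280 + 70 + 180 + 525 + 575 = 1630.
(Supply check: Orem ships 75; Reno ships 35; Joplin ships 115.)

1630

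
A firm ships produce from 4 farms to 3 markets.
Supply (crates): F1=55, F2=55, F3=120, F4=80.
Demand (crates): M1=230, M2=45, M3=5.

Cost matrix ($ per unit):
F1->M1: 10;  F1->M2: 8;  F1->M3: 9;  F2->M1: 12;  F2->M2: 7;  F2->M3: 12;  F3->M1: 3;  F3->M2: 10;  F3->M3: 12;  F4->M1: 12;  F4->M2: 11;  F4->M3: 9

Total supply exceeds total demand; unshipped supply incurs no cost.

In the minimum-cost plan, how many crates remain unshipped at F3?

An optimal plan:
  F1–M1: 55 × $10 = $550
  F2–M1: 10 × $12 = $120
  F2–M2: 45 × $7 = $315
  F3–M1: 120 × $3 = $360
  F4–M1: 45 × $12 = $540
  F4–M3: 5 × $9 = $45
Total cost = $1930.
F3 ships 120 of its 120, leaving 0.

0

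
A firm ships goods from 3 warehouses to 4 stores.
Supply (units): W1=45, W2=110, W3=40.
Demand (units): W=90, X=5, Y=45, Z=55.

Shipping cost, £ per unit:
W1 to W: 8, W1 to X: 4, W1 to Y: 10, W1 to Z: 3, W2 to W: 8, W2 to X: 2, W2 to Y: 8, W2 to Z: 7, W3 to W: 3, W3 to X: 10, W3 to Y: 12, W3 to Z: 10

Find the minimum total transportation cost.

1095

A cheapest plan:
  W1->Z: 45 units
  W2->W: 50 units
  W2->X: 5 units
  W2->Y: 45 units
  W2->Z: 10 units
  W3->W: 40 units
Total cost = £1095.
(Supply check: W1 ships 45; W2 ships 110; W3 ships 40.)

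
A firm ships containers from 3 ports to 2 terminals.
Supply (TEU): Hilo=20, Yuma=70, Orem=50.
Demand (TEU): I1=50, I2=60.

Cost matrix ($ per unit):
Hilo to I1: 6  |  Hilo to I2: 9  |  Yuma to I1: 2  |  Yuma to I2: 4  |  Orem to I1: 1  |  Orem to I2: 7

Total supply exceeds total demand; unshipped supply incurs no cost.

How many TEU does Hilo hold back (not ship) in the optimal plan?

20

Minimum-cost shipments:
  Yuma->I2: 60 × $4 = $240
  Orem->I1: 50 × $1 = $50
Total cost = $290.
Hilo ships 0 of its 20, leaving 20.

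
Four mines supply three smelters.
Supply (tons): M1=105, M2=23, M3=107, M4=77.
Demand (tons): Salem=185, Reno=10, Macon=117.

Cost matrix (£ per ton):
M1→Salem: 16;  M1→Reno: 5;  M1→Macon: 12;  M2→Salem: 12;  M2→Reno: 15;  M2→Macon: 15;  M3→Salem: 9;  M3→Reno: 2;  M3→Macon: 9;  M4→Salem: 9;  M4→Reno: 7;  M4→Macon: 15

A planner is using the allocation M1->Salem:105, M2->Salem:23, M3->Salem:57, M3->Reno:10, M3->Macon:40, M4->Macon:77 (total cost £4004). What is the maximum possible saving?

Current plan cost = 105·16 + 23·12 + 57·9 + 10·2 + 40·9 + 77·15 = £4004.
Optimal plan:
  M1–Reno: 10 × £5 = £50
  M1–Macon: 95 × £12 = £1140
  M2–Salem: 23 × £12 = £276
  M3–Salem: 85 × £9 = £765
  M3–Macon: 22 × £9 = £198
  M4–Salem: 77 × £9 = £693
Optimal cost = £3122.
Saving = 4004 − 3122 = £882.

882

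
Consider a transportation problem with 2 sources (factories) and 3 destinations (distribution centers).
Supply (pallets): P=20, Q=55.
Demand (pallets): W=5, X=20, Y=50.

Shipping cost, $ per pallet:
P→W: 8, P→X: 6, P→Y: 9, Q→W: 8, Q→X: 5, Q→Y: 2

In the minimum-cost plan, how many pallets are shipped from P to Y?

Solving gives:
  P–W: 5 pallets
  P–X: 15 pallets
  Q–X: 5 pallets
  Q–Y: 50 pallets
Total cost = $255.
The route P→Y is not used.

0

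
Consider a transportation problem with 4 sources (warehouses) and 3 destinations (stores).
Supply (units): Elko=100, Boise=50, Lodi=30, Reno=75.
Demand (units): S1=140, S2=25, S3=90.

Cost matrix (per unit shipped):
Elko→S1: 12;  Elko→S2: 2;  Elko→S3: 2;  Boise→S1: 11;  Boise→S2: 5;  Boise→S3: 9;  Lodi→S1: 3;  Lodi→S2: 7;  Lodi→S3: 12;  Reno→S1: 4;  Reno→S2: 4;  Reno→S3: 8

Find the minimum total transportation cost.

One minimum-cost allocation:
  Elko→S2: 10 × 2 = 20
  Elko→S3: 90 × 2 = 180
  Boise→S1: 35 × 11 = 385
  Boise→S2: 15 × 5 = 75
  Lodi→S1: 30 × 3 = 90
  Reno→S1: 75 × 4 = 300
Total = 20 + 180 + 385 + 75 + 90 + 300 = 1050.

1050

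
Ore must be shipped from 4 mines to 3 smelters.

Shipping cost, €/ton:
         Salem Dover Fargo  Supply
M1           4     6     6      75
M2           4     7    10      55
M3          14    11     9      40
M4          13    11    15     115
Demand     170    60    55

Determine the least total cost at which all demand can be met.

One minimum-cost allocation:
  M1–Salem: 75 × €4 = €300
  M2–Salem: 55 × €4 = €220
  M3–Fargo: 40 × €9 = €360
  M4–Salem: 40 × €13 = €520
  M4–Dover: 60 × €11 = €660
  M4–Fargo: 15 × €15 = €225
Total = 300 + 220 + 360 + 520 + 660 + 225 = €2285.

2285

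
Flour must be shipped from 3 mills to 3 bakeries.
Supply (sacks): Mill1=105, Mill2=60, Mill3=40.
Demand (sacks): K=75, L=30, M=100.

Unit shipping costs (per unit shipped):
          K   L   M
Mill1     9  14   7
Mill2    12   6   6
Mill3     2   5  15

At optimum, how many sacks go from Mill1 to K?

Optimal shipments:
  Mill1–K: 35 × 9 = 315
  Mill1–M: 70 × 7 = 490
  Mill2–L: 30 × 6 = 180
  Mill2–M: 30 × 6 = 180
  Mill3–K: 40 × 2 = 80
Total cost = 1245.
So Mill1→K carries 35 sacks.

35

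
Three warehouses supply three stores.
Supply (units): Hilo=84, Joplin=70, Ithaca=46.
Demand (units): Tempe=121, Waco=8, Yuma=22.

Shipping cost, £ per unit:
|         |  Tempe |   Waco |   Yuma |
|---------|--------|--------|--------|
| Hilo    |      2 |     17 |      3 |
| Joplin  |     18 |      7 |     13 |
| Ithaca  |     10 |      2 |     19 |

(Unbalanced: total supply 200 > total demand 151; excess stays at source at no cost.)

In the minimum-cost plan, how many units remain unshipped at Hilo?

An optimal plan:
  Hilo–Tempe: 83 × £2 = £166
  Hilo–Yuma: 1 × £3 = £3
  Joplin–Yuma: 21 × £13 = £273
  Ithaca–Tempe: 38 × £10 = £380
  Ithaca–Waco: 8 × £2 = £16
Total cost = £838.
Hilo ships 84 of its 84, leaving 0.

0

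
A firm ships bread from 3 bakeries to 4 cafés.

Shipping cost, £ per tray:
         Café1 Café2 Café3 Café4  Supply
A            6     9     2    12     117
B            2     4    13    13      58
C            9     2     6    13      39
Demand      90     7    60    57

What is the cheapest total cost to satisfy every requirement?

An optimal shipping plan:
  A to Café1: 32 × £6 = £192
  A to Café3: 60 × £2 = £120
  A to Café4: 25 × £12 = £300
  B to Café1: 58 × £2 = £116
  C to Café2: 7 × £2 = £14
  C to Café4: 32 × £13 = £416
Total = 192 + 120 + 300 + 116 + 14 + 416 = £1158.
(Supply check: A ships 117; B ships 58; C ships 39.)

1158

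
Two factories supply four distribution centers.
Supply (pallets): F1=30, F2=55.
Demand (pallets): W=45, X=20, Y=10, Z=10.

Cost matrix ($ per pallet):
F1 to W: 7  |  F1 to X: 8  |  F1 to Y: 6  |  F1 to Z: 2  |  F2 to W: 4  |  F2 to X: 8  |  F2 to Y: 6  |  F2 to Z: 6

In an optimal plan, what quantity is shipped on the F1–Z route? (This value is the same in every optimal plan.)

10

Solving gives:
  F1->X: 20 × $8 = $160
  F1->Z: 10 × $2 = $20
  F2->W: 45 × $4 = $180
  F2->Y: 10 × $6 = $60
Total cost = $420.
So F1→Z carries 10 pallets.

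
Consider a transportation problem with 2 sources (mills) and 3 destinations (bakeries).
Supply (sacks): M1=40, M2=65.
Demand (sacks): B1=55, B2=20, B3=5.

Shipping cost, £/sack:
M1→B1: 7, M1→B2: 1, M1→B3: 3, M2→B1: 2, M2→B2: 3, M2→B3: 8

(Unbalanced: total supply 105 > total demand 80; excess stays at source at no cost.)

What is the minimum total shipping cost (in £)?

145

One minimum-cost allocation:
  M1->B2: 20 sacks
  M1->B3: 5 sacks
  M2->B1: 55 sacks
Total cost = £145.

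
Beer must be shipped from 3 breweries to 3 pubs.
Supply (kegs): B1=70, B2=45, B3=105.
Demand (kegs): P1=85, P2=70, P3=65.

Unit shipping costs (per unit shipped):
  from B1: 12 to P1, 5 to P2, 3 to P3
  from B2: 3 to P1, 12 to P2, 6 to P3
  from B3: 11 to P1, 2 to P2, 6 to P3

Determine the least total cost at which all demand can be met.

915

An optimal shipping plan:
  B1->P1: 5 × 12 = 60
  B1->P3: 65 × 3 = 195
  B2->P1: 45 × 3 = 135
  B3->P1: 35 × 11 = 385
  B3->P2: 70 × 2 = 140
Total = 60 + 195 + 135 + 385 + 140 = 915.
(Supply check: B1 ships 70; B2 ships 45; B3 ships 105.)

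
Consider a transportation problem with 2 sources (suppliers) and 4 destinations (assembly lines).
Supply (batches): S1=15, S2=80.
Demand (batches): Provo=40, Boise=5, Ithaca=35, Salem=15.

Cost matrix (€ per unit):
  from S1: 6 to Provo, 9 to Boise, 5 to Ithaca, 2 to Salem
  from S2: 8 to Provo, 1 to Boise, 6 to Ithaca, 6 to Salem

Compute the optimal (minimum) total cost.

A cheapest plan:
  S1 to Salem: 15 × €2 = €30
  S2 to Provo: 40 × €8 = €320
  S2 to Boise: 5 × €1 = €5
  S2 to Ithaca: 35 × €6 = €210
Total = 30 + 320 + 5 + 210 = €565.

565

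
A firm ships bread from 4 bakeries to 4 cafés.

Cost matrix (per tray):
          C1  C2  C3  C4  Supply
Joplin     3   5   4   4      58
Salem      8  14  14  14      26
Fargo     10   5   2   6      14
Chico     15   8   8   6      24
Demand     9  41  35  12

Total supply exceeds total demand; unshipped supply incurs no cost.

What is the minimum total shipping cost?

457

A cheapest plan:
  Joplin->C1: 8 × 3 = 24
  Joplin->C2: 29 × 5 = 145
  Joplin->C3: 21 × 4 = 84
  Salem->C1: 1 × 8 = 8
  Fargo->C3: 14 × 2 = 28
  Chico->C2: 12 × 8 = 96
  Chico->C4: 12 × 6 = 72
Total = 24 + 145 + 84 + 8 + 28 + 96 + 72 = 457.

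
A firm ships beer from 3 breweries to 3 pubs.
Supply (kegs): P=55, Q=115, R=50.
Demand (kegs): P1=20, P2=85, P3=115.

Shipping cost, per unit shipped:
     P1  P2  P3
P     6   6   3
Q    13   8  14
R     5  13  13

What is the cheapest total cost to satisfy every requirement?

A cheapest plan:
  P->P3: 55 × 3 = 165
  Q->P2: 85 × 8 = 680
  Q->P3: 30 × 14 = 420
  R->P1: 20 × 5 = 100
  R->P3: 30 × 13 = 390
Total = 165 + 680 + 420 + 100 + 390 = 1755.

1755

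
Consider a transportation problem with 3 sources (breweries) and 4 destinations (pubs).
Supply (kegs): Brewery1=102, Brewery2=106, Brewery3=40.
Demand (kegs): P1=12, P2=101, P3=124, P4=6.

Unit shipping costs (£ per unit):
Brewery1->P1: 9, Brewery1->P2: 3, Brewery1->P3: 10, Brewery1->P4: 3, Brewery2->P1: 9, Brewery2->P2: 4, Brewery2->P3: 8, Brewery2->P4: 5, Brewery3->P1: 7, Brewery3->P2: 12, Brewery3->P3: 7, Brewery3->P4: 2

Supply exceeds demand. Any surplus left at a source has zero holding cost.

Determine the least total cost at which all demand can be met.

1369

An optimal shipping plan:
  Brewery1 to P2: 101 × £3 = £303
  Brewery1 to P4: 1 × £3 = £3
  Brewery2 to P3: 101 × £8 = £808
  Brewery3 to P1: 12 × £7 = £84
  Brewery3 to P3: 23 × £7 = £161
  Brewery3 to P4: 5 × £2 = £10
Total = 303 + 3 + 808 + 84 + 161 + 10 = £1369.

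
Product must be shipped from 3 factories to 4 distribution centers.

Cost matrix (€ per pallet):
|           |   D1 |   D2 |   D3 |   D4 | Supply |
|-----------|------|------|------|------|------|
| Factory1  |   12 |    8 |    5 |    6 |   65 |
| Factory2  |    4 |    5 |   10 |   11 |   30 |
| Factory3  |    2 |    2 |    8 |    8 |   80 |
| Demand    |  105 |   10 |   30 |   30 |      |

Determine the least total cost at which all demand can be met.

650

Optimal allocation:
  Factory1→D2: 5 × €8 = €40
  Factory1→D3: 30 × €5 = €150
  Factory1→D4: 30 × €6 = €180
  Factory2→D1: 30 × €4 = €120
  Factory3→D1: 75 × €2 = €150
  Factory3→D2: 5 × €2 = €10
Total = 40 + 150 + 180 + 120 + 150 + 10 = €650.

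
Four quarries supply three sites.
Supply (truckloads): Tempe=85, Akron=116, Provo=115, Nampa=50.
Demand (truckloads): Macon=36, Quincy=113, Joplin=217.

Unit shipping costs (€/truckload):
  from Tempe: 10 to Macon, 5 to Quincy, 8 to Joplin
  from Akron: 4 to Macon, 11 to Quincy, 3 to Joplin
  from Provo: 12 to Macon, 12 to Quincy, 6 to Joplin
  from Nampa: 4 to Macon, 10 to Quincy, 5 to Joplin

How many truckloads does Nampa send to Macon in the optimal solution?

The minimum-cost plan:
  Tempe->Quincy: 85 × €5 = €425
  Akron->Joplin: 116 × €3 = €348
  Provo->Quincy: 14 × €12 = €168
  Provo->Joplin: 101 × €6 = €606
  Nampa->Macon: 36 × €4 = €144
  Nampa->Quincy: 14 × €10 = €140
Total cost = €1831.
So Nampa→Macon carries 36 truckloads.

36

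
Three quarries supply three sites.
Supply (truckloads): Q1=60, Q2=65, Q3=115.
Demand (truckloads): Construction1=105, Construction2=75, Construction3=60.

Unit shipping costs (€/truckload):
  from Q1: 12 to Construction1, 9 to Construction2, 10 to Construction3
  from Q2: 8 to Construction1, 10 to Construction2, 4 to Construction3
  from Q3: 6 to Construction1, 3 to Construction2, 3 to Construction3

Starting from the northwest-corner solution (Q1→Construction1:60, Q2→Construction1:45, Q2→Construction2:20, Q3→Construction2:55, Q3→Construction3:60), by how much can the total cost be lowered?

Current plan cost = 60·12 + 45·8 + 20·10 + 55·3 + 60·3 = €1625.
Optimal plan:
  Q1->Construction2: 60 truckloads
  Q2->Construction1: 5 truckloads
  Q2->Construction3: 60 truckloads
  Q3->Construction1: 100 truckloads
  Q3->Construction2: 15 truckloads
Optimal cost = €1465.
Saving = 1625 − 1465 = €160.

160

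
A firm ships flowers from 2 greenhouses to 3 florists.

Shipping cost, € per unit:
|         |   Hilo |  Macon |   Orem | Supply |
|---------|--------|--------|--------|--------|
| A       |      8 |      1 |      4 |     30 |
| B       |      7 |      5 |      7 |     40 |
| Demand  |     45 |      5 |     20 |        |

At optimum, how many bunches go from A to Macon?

Solving gives:
  A–Hilo: 5 bunches
  A–Macon: 5 bunches
  A–Orem: 20 bunches
  B–Hilo: 40 bunches
Total cost = €405.
So A→Macon carries 5 bunches.

5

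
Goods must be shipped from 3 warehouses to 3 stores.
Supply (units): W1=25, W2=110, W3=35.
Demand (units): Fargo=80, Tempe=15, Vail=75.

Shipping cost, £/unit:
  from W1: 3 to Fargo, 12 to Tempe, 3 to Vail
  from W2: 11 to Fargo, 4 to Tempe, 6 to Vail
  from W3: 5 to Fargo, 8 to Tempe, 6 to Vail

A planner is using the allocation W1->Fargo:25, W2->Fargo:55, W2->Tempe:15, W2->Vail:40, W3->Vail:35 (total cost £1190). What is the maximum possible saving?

210

Current plan cost = 25·3 + 55·11 + 15·4 + 40·6 + 35·6 = £1190.
Optimal plan:
  W1→Fargo: 25 × £3 = £75
  W2→Fargo: 20 × £11 = £220
  W2→Tempe: 15 × £4 = £60
  W2→Vail: 75 × £6 = £450
  W3→Fargo: 35 × £5 = £175
Optimal cost = £980.
Saving = 1190 − 980 = £210.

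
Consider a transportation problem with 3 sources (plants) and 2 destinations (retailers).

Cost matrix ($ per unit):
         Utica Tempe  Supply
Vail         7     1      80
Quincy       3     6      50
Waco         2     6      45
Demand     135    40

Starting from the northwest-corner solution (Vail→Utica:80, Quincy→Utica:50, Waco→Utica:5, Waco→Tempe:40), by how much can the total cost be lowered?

400

Current plan cost = 80·7 + 50·3 + 5·2 + 40·6 = $960.
Optimal plan:
  Vail->Utica: 40 × $7 = $280
  Vail->Tempe: 40 × $1 = $40
  Quincy->Utica: 50 × $3 = $150
  Waco->Utica: 45 × $2 = $90
Optimal cost = $560.
Saving = 960 − 560 = $400.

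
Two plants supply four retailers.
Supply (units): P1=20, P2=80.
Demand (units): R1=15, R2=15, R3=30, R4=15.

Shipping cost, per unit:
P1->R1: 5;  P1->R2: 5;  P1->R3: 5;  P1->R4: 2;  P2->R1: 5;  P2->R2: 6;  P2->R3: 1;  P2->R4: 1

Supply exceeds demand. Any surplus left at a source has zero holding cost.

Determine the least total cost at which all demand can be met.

195

An optimal shipping plan:
  P1 to R2: 15 × 5 = 75
  P2 to R1: 15 × 5 = 75
  P2 to R3: 30 × 1 = 30
  P2 to R4: 15 × 1 = 15
Total = 75 + 75 + 30 + 15 = 195.
(Supply check: P1 ships 15; P2 ships 60.)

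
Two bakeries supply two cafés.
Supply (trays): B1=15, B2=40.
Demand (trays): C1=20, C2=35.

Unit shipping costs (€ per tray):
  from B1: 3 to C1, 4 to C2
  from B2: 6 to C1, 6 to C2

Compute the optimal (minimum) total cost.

285

One minimum-cost allocation:
  B1–C1: 15 × €3 = €45
  B2–C1: 5 × €6 = €30
  B2–C2: 35 × €6 = €210
Total = 45 + 30 + 210 = €285.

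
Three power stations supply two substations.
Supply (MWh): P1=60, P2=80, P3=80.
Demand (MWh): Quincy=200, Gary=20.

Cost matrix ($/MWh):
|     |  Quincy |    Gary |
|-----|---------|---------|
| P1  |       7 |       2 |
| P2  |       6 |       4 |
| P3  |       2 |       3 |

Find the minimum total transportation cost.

A cheapest plan:
  P1 to Quincy: 40 × $7 = $280
  P1 to Gary: 20 × $2 = $40
  P2 to Quincy: 80 × $6 = $480
  P3 to Quincy: 80 × $2 = $160
Total = 280 + 40 + 480 + 160 = $960.

960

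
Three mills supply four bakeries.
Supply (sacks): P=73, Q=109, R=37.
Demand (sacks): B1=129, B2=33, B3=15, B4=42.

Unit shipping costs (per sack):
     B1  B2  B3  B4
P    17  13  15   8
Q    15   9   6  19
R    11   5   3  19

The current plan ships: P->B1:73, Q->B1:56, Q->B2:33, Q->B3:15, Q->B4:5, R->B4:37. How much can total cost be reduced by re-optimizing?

Current plan cost = 73·17 + 56·15 + 33·9 + 15·6 + 5·19 + 37·19 = 3266.
Optimal plan:
  P–B1: 31 sacks
  P–B4: 42 sacks
  Q–B1: 94 sacks
  Q–B3: 15 sacks
  R–B1: 4 sacks
  R–B2: 33 sacks
Optimal cost = 2572.
Saving = 3266 − 2572 = 694.

694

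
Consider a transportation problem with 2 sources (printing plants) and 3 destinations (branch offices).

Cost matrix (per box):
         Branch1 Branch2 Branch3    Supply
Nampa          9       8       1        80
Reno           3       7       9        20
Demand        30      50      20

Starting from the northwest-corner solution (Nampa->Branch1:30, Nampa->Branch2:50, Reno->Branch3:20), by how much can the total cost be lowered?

280

Current plan cost = 30·9 + 50·8 + 20·9 = 850.
Optimal plan:
  Nampa->Branch1: 10 boxes
  Nampa->Branch2: 50 boxes
  Nampa->Branch3: 20 boxes
  Reno->Branch1: 20 boxes
Optimal cost = 570.
Saving = 850 − 570 = 280.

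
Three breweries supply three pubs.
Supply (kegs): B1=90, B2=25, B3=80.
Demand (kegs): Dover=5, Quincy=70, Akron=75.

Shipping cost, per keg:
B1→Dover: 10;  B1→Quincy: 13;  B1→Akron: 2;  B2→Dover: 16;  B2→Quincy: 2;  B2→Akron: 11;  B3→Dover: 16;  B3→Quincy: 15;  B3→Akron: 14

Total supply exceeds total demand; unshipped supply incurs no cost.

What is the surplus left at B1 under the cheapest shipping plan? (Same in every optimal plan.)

An optimal plan:
  B1–Dover: 5 × 10 = 50
  B1–Quincy: 10 × 13 = 130
  B1–Akron: 75 × 2 = 150
  B2–Quincy: 25 × 2 = 50
  B3–Quincy: 35 × 15 = 525
Total cost = 905.
B1 ships 90 of its 90, leaving 0.

0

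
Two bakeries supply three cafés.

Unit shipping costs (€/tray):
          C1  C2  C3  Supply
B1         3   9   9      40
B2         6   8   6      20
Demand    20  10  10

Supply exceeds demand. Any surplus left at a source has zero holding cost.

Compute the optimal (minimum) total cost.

200

A cheapest plan:
  B1→C1: 20 × €3 = €60
  B2→C2: 10 × €8 = €80
  B2→C3: 10 × €6 = €60
Total = 60 + 80 + 60 = €200.
(Supply check: B1 ships 20; B2 ships 20.)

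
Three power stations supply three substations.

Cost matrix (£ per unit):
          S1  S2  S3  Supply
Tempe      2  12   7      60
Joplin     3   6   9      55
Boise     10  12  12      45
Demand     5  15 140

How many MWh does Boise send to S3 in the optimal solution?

Optimal shipments:
  Tempe–S3: 60 × £7 = £420
  Joplin–S1: 5 × £3 = £15
  Joplin–S2: 15 × £6 = £90
  Joplin–S3: 35 × £9 = £315
  Boise–S3: 45 × £12 = £540
Total cost = £1380.
So Boise→S3 carries 45 MWh.

45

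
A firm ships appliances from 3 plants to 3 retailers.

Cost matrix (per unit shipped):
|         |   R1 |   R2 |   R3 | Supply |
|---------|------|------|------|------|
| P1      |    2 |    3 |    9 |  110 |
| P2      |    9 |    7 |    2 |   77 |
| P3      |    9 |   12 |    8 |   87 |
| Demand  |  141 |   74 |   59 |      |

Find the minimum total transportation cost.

One minimum-cost allocation:
  P1→R1: 54 × 2 = 108
  P1→R2: 56 × 3 = 168
  P2→R2: 18 × 7 = 126
  P2→R3: 59 × 2 = 118
  P3→R1: 87 × 9 = 783
Total = 108 + 168 + 126 + 118 + 783 = 1303.

1303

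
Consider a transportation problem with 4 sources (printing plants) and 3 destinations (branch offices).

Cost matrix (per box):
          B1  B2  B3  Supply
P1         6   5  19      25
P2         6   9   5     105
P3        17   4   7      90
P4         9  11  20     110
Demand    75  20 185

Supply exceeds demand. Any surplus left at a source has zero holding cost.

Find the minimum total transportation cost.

1805

A cheapest plan:
  P1–B1: 15 × 6 = 90
  P1–B2: 10 × 5 = 50
  P2–B3: 105 × 5 = 525
  P3–B2: 10 × 4 = 40
  P3–B3: 80 × 7 = 560
  P4–B1: 60 × 9 = 540
Total = 90 + 50 + 525 + 40 + 560 + 540 = 1805.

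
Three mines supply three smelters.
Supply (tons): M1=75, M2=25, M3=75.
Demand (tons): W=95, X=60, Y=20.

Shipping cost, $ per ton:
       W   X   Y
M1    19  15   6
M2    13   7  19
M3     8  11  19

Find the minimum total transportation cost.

Optimal allocation:
  M1 to W: 20 tons
  M1 to X: 35 tons
  M1 to Y: 20 tons
  M2 to X: 25 tons
  M3 to W: 75 tons
Total cost = $1800.
(Supply check: M1 ships 75; M2 ships 25; M3 ships 75.)

1800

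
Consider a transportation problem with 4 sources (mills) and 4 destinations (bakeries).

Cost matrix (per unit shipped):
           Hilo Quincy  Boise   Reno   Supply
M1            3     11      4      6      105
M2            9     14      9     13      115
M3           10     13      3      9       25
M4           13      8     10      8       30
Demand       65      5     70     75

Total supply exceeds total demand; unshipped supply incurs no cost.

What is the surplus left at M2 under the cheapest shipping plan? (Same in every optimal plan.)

Minimum-cost shipments:
  M1->Hilo: 55 × 3 = 165
  M1->Reno: 50 × 6 = 300
  M2->Hilo: 10 × 9 = 90
  M2->Boise: 45 × 9 = 405
  M3->Boise: 25 × 3 = 75
  M4->Quincy: 5 × 8 = 40
  M4->Reno: 25 × 8 = 200
Total cost = 1275.
M2 ships 55 of its 115, leaving 60.

60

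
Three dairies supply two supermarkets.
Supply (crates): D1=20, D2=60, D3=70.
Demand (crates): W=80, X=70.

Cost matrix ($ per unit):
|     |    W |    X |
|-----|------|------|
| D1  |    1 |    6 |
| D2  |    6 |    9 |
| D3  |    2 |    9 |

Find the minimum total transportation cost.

A cheapest plan:
  D1–W: 10 × $1 = $10
  D1–X: 10 × $6 = $60
  D2–X: 60 × $9 = $540
  D3–W: 70 × $2 = $140
Total = 10 + 60 + 540 + 140 = $750.

750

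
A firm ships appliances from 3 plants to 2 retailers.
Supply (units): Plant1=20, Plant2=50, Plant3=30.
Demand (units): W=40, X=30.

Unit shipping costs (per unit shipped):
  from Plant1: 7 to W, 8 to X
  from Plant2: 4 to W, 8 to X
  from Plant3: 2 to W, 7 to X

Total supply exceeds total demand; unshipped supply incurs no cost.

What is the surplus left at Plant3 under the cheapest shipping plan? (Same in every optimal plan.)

0

An optimal plan:
  Plant1→X: 20 units
  Plant2→W: 10 units
  Plant2→X: 10 units
  Plant3→W: 30 units
Total cost = 340.
Plant3 ships 30 of its 30, leaving 0.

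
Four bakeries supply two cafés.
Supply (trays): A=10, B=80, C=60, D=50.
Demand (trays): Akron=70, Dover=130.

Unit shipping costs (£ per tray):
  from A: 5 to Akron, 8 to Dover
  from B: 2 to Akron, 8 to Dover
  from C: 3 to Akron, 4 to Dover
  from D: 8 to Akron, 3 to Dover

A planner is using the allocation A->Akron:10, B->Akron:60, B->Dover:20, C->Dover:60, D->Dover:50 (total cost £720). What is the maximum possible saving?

30

Current plan cost = 10·5 + 60·2 + 20·8 + 60·4 + 50·3 = £720.
Optimal plan:
  A→Dover: 10 trays
  B→Akron: 70 trays
  B→Dover: 10 trays
  C→Dover: 60 trays
  D→Dover: 50 trays
Optimal cost = £690.
Saving = 720 − 690 = £30.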